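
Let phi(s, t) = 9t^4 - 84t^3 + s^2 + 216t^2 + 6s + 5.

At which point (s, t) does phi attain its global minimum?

phi(s,t) separates as P(s) + Q(t) + 5, so its minimum is min P + min Q + 5.
P'(s) = 2s + 6 vanishes at s ∈ {-3}; Q'(t) = 36t(t - 4)(t - 3) vanishes at t ∈ {0, 3, 4}.
Local minima of P (where P''>0): P(-3)=-9. Local minima of Q: Q(0)=0, Q(4)=384.
So the global minimum of phi is P(-3) + Q(0) + 5 = -9 + 0 + 5 = -4, attained at (-3, 0).

(-3, 0)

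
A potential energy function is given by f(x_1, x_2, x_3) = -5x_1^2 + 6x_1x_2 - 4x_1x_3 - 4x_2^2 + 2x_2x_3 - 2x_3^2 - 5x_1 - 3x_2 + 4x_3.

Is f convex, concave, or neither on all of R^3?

f is quadratic, so its Hessian is the constant matrix H = [[-10, 6, -4], [6, -8, 2], [-4, 2, -4]].
Leading principal minors: -10, 44, -104.
Signs alternate −, +, − ⇒ H ≺ 0 ⇒ concave.

concave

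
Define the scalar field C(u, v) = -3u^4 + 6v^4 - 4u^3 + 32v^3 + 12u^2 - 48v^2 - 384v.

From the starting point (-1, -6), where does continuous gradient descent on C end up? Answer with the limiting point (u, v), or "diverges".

(0, -4)

C is separable, so gradient descent decouples: u follows -∂C/∂u, v follows -∂C/∂v.
∂C/∂u = -12u(u - 1)(u + 2); at u=-1 this is -24, so u increases.
∂C/∂v = 24(v - 2)(v + 2)(v + 4); at v=-6 this is -1536, so v increases.
u converges to its nearest critical value 0 (a local min of the u-part); v converges to -4. The iterate converges to (0, -4).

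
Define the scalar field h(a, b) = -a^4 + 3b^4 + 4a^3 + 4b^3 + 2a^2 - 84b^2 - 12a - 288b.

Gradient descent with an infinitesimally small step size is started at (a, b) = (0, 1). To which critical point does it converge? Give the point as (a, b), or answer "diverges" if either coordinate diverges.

h is separable, so gradient descent decouples: a follows -∂h/∂a, b follows -∂h/∂b.
∂h/∂a = -4(a - 3)(a - 1)(a + 1); at a=0 this is -12, so a increases.
∂h/∂b = 12(b - 4)(b + 2)(b + 3); at b=1 this is -432, so b increases.
a converges to its nearest critical value 1 (a local min of the a-part); b converges to 4. The iterate converges to (1, 4).

(1, 4)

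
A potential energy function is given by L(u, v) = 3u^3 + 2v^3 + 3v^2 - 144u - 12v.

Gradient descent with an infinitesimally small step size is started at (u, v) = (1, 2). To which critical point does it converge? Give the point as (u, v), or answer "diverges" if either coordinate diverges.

L is separable, so gradient descent decouples: u follows -∂L/∂u, v follows -∂L/∂v.
∂L/∂u = 9(u - 4)(u + 4); at u=1 this is -135, so u increases.
∂L/∂v = 6(v - 1)(v + 2); at v=2 this is 24, so v decreases.
u converges to its nearest critical value 4 (a local min of the u-part); v converges to 1. The iterate converges to (4, 1).

(4, 1)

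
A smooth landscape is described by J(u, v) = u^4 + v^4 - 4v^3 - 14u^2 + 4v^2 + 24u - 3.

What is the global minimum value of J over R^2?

-120

J(u,v) separates as P(u) + Q(v) − 3, so its minimum is min P + min Q − 3.
P'(u) = 4(u - 2)(u - 1)(u + 3) vanishes at u ∈ {-3, 1, 2}; Q'(v) = 4v(v - 2)(v - 1) vanishes at v ∈ {0, 1, 2}.
Local minima of P (where P''>0): P(-3)=-117, P(2)=8. Local minima of Q: Q(0)=0, Q(2)=0.
So the global minimum of J is P(-3) + Q(0) − 3 = -117 + 0 − 3 = -120, attained at (-3, 0).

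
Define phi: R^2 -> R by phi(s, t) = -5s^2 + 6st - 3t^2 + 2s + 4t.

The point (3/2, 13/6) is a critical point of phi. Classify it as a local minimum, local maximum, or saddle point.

local maximum

The Hessian of phi is constant: H = [[-10, 6], [6, -6]].
det(H) = (-10)·(-6) − 6² = 24.
det(H) > 0 and tr(H) = -16 < 0, so H is negative definite and the point is a local maximum.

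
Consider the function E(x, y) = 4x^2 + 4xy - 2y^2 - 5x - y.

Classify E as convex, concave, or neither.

neither

E is quadratic, so its Hessian is the constant matrix H = [[8, 4], [4, -4]].
det(H) = -48, tr(H) = 4.
det(H) < 0, so H is indefinite: neither convex nor concave.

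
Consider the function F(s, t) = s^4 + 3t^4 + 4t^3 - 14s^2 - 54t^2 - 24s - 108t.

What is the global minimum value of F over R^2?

F(s,t) separates as P(s) + Q(t), so its minimum is min P + min Q.
P'(s) = 4(s - 3)(s + 1)(s + 2) vanishes at s ∈ {-2, -1, 3}; Q'(t) = 12(t - 3)(t + 1)(t + 3) vanishes at t ∈ {-3, -1, 3}.
Local minima of P (where P''>0): P(-2)=8, P(3)=-117. Local minima of Q: Q(-3)=-27, Q(3)=-459.
So the global minimum of F is P(3) + Q(3) = -117 − 459 = -576, attained at (3, 3).

-576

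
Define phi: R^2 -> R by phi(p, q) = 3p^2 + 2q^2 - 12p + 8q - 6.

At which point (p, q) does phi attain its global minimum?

phi(p,q) separates as A(p) + B(q) − 6, so its minimum is min A + min B − 6.
A'(p) = 6p - 12 vanishes at p ∈ {2}; B'(q) = 4q + 8 vanishes at q ∈ {-2}.
Local minima of A (where A''>0): A(2)=-12. Local minima of B: B(-2)=-8.
So the global minimum of phi is A(2) + B(-2) − 6 = -12 − 8 − 6 = -26, attained at (2, -2).

(2, -2)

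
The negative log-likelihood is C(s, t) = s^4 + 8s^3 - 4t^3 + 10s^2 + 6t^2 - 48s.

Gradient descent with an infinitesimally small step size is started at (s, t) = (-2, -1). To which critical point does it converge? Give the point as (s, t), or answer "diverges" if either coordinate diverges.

(1, 0)

C is separable, so gradient descent decouples: s follows -∂C/∂s, t follows -∂C/∂t.
∂C/∂s = 4(s - 1)(s + 3)(s + 4); at s=-2 this is -24, so s increases.
∂C/∂t = -12t(t - 1); at t=-1 this is -24, so t increases.
s converges to its nearest critical value 1 (a local min of the s-part); t converges to 0. The iterate converges to (1, 0).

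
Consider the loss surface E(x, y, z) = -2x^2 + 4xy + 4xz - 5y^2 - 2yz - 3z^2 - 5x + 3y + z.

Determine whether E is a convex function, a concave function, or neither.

E is quadratic, so its Hessian is the constant matrix H = [[-4, 4, 4], [4, -10, -2], [4, -2, -6]].
Leading principal minors: -4, 24, -32.
Signs alternate −, +, − ⇒ H ≺ 0 ⇒ concave.

concave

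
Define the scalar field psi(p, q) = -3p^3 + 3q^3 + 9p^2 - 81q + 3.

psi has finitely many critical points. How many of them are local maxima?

1

psi separates as a function of p plus a function of q, so ∇psi=0 decouples.
∂psi/∂p = -9p(p - 2) = 0 at p ∈ {0, 2}; ∂psi/∂q = 9(q - 3)(q + 3) = 0 at q ∈ {-3, 3}.
The Hessian is diagonal: diag(psi_pp, psi_qq). Second derivatives: psi_pp(0)=18, psi_pp(2)=-18; psi_qq(-3)=-54, psi_qq(3)=54.
Local maxima occur where both diagonal entries negative: (2, -3). Count: 1.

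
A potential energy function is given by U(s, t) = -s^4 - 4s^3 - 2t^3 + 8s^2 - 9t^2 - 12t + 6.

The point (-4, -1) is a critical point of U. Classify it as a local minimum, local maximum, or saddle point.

The mixed partial ∂²U/∂s∂t is 0, so the Hessian at any point is diag(U_ss, U_tt) = diag(4(-3s^2 - 6s + 4), -6(2t + 3)).
At (-4, -1): H = diag(-80, -6).
Both eigenvalues are negative, so H is negative definite: a local maximum.

local maximum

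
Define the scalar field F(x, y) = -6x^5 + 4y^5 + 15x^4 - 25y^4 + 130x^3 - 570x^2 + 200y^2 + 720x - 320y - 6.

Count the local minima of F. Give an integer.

F separates as a function of x plus a function of y, so ∇F=0 decouples.
∂F/∂x = -30(x - 3)(x - 2)(x - 1)(x + 4) = 0 at x ∈ {-4, 1, 2, 3}; ∂F/∂y = 20(y - 4)(y - 2)(y - 1)(y + 2) = 0 at y ∈ {-2, 1, 2, 4}.
The Hessian is diagonal: diag(F_xx, F_yy). Second derivatives: F_xx(-4)=6300, F_xx(1)=-300, F_xx(2)=180, F_xx(3)=-420; F_yy(-2)=-1440, F_yy(1)=180, F_yy(2)=-160, F_yy(4)=720.
Local minima occur where both diagonal entries positive: (-4, 1), (-4, 4), (2, 1), (2, 4). Count: 4.

4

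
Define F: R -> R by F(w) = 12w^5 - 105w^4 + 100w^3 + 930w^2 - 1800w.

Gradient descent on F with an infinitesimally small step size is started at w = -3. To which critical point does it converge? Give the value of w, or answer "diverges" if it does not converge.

F'(w) = 60(w - 5)(w - 3)(w - 1)(w + 2), so F'(-3) = 11520.
Gradient descent moves in the -F' direction, i.e. w is decreasing.
There is no critical point below w=-3, and F' keeps the same sign, so the iterate runs off to −∞.

diverges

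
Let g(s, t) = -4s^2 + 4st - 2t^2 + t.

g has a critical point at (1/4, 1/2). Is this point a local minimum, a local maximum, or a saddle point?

The Hessian of g is constant: H = [[-8, 4], [4, -4]].
det(H) = (-8)·(-4) − 4² = 16.
det(H) > 0 and tr(H) = -12 < 0, so H is negative definite and the point is a local maximum.

local maximum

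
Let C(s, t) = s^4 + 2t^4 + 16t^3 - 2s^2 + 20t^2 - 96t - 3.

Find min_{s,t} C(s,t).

C(s,t) separates as P(s) + Q(t) − 3, so its minimum is min P + min Q − 3.
P'(s) = 4s(s - 1)(s + 1) vanishes at s ∈ {-1, 0, 1}; Q'(t) = 8(t - 1)(t + 3)(t + 4) vanishes at t ∈ {-4, -3, 1}.
Local minima of P (where P''>0): P(-1)=-1, P(1)=-1. Local minima of Q: Q(-4)=192, Q(1)=-58.
So the global minimum of C is P(-1) + Q(1) − 3 = -1 − 58 − 3 = -62, attained at (-1, 1).

-62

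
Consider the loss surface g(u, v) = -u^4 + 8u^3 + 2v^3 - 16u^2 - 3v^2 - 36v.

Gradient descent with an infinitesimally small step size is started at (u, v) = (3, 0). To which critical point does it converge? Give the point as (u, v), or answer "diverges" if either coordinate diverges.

g is separable, so gradient descent decouples: u follows -∂g/∂u, v follows -∂g/∂v.
∂g/∂u = -4u(u - 4)(u - 2); at u=3 this is 12, so u decreases.
∂g/∂v = 6(v - 3)(v + 2); at v=0 this is -36, so v increases.
u converges to its nearest critical value 2 (a local min of the u-part); v converges to 3. The iterate converges to (2, 3).

(2, 3)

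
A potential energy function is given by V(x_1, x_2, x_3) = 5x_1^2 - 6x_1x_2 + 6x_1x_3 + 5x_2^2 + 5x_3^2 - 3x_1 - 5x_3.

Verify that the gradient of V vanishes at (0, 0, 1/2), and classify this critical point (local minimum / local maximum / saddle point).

∇V = (10x_1 - 6x_2 + 6x_3 - 3, -6x_1 + 10x_2, 6x_1 + 10x_3 - 5); substituting (0, 0, 1/2) gives ∇V = (0, 0, 0), so (0, 0, 1/2) is indeed a critical point.
The Hessian is constant: H = [[10, -6, 6], [-6, 10, 0], [6, 0, 10]].
Leading principal minors: Δ₁ = 10, Δ₂ = 64, Δ₃ = 280.
All leading minors are positive, so H is positive definite: a local minimum.

local minimum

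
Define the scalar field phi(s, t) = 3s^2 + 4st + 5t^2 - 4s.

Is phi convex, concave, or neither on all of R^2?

convex

phi is quadratic, so its Hessian is the constant matrix H = [[6, 4], [4, 10]].
det(H) = 44, tr(H) = 16.
det(H) > 0 and tr(H) > 0, so H is positive definite everywhere: convex.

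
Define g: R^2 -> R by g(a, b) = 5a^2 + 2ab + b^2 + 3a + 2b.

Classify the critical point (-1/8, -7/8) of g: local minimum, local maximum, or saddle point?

local minimum

The Hessian of g is constant: H = [[10, 2], [2, 2]].
det(H) = 10·2 − 2² = 16.
det(H) > 0 and tr(H) = 12 > 0, so H is positive definite and the point is a local minimum.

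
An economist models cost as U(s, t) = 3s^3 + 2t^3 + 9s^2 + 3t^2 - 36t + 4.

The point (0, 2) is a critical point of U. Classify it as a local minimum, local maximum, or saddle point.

The mixed partial ∂²U/∂s∂t is 0, so the Hessian at any point is diag(U_ss, U_tt) = diag(18(s + 1), 6(2t + 1)).
At (0, 2): H = diag(18, 30).
Both eigenvalues are positive, so H is positive definite: a local minimum.

local minimum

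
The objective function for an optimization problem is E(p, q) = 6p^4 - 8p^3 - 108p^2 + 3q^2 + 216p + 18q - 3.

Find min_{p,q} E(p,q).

-948

E(p,q) separates as A(p) + B(q) − 3, so its minimum is min A + min B − 3.
A'(p) = 24(p - 3)(p - 1)(p + 3) vanishes at p ∈ {-3, 1, 3}; B'(q) = 6q + 18 vanishes at q ∈ {-3}.
Local minima of A (where A''>0): A(-3)=-918, A(3)=-54. Local minima of B: B(-3)=-27.
So the global minimum of E is A(-3) + B(-3) − 3 = -918 − 27 − 3 = -948, attained at (-3, -3).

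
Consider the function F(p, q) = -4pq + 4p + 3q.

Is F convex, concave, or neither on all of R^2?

neither

F is quadratic, so its Hessian is the constant matrix H = [[0, -4], [-4, 0]].
det(H) = -16, tr(H) = 0.
det(H) < 0, so H is indefinite: neither convex nor concave.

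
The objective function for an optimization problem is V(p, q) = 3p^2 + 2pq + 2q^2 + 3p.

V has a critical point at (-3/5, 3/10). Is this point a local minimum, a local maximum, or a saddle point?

The Hessian of V is constant: H = [[6, 2], [2, 4]].
det(H) = 6·4 − 2² = 20.
det(H) > 0 and tr(H) = 10 > 0, so H is positive definite and the point is a local minimum.

local minimum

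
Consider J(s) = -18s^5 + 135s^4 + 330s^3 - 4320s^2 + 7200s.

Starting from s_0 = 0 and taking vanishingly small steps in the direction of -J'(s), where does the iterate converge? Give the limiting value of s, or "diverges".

J'(s) = -90(s - 5)(s - 4)(s - 1)(s + 4), so J'(0) = 7200.
Gradient descent moves in the -J' direction, i.e. s is decreasing.
The nearest critical point in that direction is s = -4, where J'' = 32400 > 0 (a local minimum). The iterate converges there.

-4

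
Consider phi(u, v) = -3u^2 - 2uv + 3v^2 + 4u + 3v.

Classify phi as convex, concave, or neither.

neither

phi is quadratic, so its Hessian is the constant matrix H = [[-6, -2], [-2, 6]].
det(H) = -40, tr(H) = 0.
det(H) < 0, so H is indefinite: neither convex nor concave.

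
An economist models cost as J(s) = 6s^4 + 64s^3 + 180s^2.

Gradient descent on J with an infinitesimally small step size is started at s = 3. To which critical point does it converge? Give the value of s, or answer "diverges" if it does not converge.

J'(s) = 24s(s + 3)(s + 5), so J'(3) = 3456.
Gradient descent moves in the -J' direction, i.e. s is decreasing.
The nearest critical point in that direction is s = 0, where J'' = 360 > 0 (a local minimum). The iterate converges there.

0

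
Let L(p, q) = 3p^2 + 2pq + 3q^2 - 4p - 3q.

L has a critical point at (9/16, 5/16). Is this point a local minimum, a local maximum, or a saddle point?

local minimum

The Hessian of L is constant: H = [[6, 2], [2, 6]].
det(H) = 6·6 − 2² = 32.
det(H) > 0 and tr(H) = 12 > 0, so H is positive definite and the point is a local minimum.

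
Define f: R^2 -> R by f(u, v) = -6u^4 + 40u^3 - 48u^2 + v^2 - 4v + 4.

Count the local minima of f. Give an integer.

f separates as a function of u plus a function of v, so ∇f=0 decouples.
∂f/∂u = -24u(u - 4)(u - 1) = 0 at u ∈ {0, 1, 4}; ∂f/∂v = 2(v - 2) = 0 at v ∈ {2}.
The Hessian is diagonal: diag(f_uu, f_vv). Second derivatives: f_uu(0)=-96, f_uu(1)=72, f_uu(4)=-288; f_vv(2)=2.
Local minima occur where both diagonal entries positive: (1, 2). Count: 1.

1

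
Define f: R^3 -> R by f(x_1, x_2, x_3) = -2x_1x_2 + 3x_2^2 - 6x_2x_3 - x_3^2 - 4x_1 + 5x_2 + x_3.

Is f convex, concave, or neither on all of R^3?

f is quadratic, so its Hessian is the constant matrix H = [[0, -2, 0], [-2, 6, -6], [0, -6, -2]].
Leading principal minors: 0, -4, 8.
Neither pattern holds ⇒ H is indefinite ⇒ neither convex nor concave.

neither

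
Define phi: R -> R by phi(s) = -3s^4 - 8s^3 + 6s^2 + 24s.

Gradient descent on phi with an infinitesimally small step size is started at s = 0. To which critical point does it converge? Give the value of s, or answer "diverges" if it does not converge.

-1

phi'(s) = -12(s - 1)(s + 1)(s + 2), so phi'(0) = 24.
Gradient descent moves in the -phi' direction, i.e. s is decreasing.
The nearest critical point in that direction is s = -1, where phi'' = 24 > 0 (a local minimum). The iterate converges there.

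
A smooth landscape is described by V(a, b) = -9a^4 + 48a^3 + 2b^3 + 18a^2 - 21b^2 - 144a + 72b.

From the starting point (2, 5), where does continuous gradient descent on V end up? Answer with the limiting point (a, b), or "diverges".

V is separable, so gradient descent decouples: a follows -∂V/∂a, b follows -∂V/∂b.
∂V/∂a = -36(a - 4)(a - 1)(a + 1); at a=2 this is 216, so a decreases.
∂V/∂b = 6(b - 4)(b - 3); at b=5 this is 12, so b decreases.
a converges to its nearest critical value 1 (a local min of the a-part); b converges to 4. The iterate converges to (1, 4).

(1, 4)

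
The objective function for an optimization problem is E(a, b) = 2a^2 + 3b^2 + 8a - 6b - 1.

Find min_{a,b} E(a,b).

-12

E(a,b) separates as P(a) + Q(b) − 1, so its minimum is min P + min Q − 1.
P'(a) = 4a + 8 vanishes at a ∈ {-2}; Q'(b) = 6b - 6 vanishes at b ∈ {1}.
Local minima of P (where P''>0): P(-2)=-8. Local minima of Q: Q(1)=-3.
So the global minimum of E is P(-2) + Q(1) − 1 = -8 − 3 − 1 = -12, attained at (-2, 1).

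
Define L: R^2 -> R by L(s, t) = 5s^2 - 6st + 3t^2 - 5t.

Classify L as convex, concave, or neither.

convex

L is quadratic, so its Hessian is the constant matrix H = [[10, -6], [-6, 6]].
det(H) = 24, tr(H) = 16.
det(H) > 0 and tr(H) > 0, so H is positive definite everywhere: convex.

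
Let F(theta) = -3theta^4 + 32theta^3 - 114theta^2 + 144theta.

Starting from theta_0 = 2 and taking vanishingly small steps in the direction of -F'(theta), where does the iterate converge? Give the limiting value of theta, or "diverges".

F'(theta) = -12(theta - 4)(theta - 3)(theta - 1), so F'(2) = -24.
Gradient descent moves in the -F' direction, i.e. theta is increasing.
The nearest critical point in that direction is theta = 3, where F'' = 24 > 0 (a local minimum). The iterate converges there.

3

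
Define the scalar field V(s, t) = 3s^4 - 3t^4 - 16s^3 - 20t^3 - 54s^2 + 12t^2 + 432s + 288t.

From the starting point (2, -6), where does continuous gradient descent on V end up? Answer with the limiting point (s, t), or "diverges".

V is separable, so gradient descent decouples: s follows -∂V/∂s, t follows -∂V/∂t.
∂V/∂s = 12(s - 4)(s - 3)(s + 3); at s=2 this is 120, so s decreases.
∂V/∂t = -12(t - 2)(t + 3)(t + 4); at t=-6 this is 576, so t decreases.
The t-coordinate has no critical point in that direction and runs off to infinity.

diverges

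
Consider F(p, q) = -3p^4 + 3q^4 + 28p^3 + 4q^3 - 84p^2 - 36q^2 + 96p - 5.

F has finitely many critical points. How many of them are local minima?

F separates as a function of p plus a function of q, so ∇F=0 decouples.
∂F/∂p = -12(p - 4)(p - 2)(p - 1) = 0 at p ∈ {1, 2, 4}; ∂F/∂q = 12q(q - 2)(q + 3) = 0 at q ∈ {-3, 0, 2}.
The Hessian is diagonal: diag(F_pp, F_qq). Second derivatives: F_pp(1)=-36, F_pp(2)=24, F_pp(4)=-72; F_qq(-3)=180, F_qq(0)=-72, F_qq(2)=120.
Local minima occur where both diagonal entries positive: (2, -3), (2, 2). Count: 2.

2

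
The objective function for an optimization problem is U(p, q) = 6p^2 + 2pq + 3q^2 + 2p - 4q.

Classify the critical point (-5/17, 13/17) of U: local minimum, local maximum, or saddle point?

The Hessian of U is constant: H = [[12, 2], [2, 6]].
det(H) = 12·6 − 2² = 68.
det(H) > 0 and tr(H) = 18 > 0, so H is positive definite and the point is a local minimum.

local minimum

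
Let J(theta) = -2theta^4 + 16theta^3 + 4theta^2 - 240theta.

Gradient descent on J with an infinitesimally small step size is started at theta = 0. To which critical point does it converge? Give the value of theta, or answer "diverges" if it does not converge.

J'(theta) = -8(theta - 5)(theta - 3)(theta + 2), so J'(0) = -240.
Gradient descent moves in the -J' direction, i.e. theta is increasing.
The nearest critical point in that direction is theta = 3, where J'' = 80 > 0 (a local minimum). The iterate converges there.

3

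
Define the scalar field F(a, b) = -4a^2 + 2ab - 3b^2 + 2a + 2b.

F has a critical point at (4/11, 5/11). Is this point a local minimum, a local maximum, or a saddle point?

The Hessian of F is constant: H = [[-8, 2], [2, -6]].
det(H) = (-8)·(-6) − 2² = 44.
det(H) > 0 and tr(H) = -14 < 0, so H is negative definite and the point is a local maximum.

local maximum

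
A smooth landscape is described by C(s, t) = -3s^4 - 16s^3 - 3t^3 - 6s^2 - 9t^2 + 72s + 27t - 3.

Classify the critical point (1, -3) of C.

The mixed partial ∂²C/∂s∂t is 0, so the Hessian at any point is diag(C_ss, C_tt) = diag(-12(3s^2 + 8s + 1), -18(t + 1)).
At (1, -3): H = diag(-144, 36).
The eigenvalues have opposite signs, so H is indefinite: a saddle point.

saddle point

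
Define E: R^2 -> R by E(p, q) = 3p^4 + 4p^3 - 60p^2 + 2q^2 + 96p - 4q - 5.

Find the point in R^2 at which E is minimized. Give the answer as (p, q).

(-4, 1)

E(p,q) separates as A(p) + B(q) − 5, so its minimum is min A + min B − 5.
A'(p) = 12(p - 2)(p - 1)(p + 4) vanishes at p ∈ {-4, 1, 2}; B'(q) = 4q - 4 vanishes at q ∈ {1}.
Local minima of A (where A''>0): A(-4)=-832, A(2)=32. Local minima of B: B(1)=-2.
So the global minimum of E is A(-4) + B(1) − 5 = -832 − 2 − 5 = -839, attained at (-4, 1).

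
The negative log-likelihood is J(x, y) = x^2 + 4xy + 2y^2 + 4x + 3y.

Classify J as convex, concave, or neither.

J is quadratic, so its Hessian is the constant matrix H = [[2, 4], [4, 4]].
det(H) = -8, tr(H) = 6.
det(H) < 0, so H is indefinite: neither convex nor concave.

neither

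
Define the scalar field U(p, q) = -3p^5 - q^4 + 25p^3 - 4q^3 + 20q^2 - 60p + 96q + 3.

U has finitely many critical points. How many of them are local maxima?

4

U separates as a function of p plus a function of q, so ∇U=0 decouples.
∂U/∂p = -15(p - 2)(p - 1)(p + 1)(p + 2) = 0 at p ∈ {-2, -1, 1, 2}; ∂U/∂q = -4(q - 3)(q + 2)(q + 4) = 0 at q ∈ {-4, -2, 3}.
The Hessian is diagonal: diag(U_pp, U_qq). Second derivatives: U_pp(-2)=180, U_pp(-1)=-90, U_pp(1)=90, U_pp(2)=-180; U_qq(-4)=-56, U_qq(-2)=40, U_qq(3)=-140.
Local maxima occur where both diagonal entries negative: (-1, -4), (-1, 3), (2, -4), (2, 3). Count: 4.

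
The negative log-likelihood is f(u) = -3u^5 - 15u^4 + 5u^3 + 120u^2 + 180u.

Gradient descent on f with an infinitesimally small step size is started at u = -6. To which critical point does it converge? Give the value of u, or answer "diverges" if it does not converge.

f'(u) = -15(u - 2)(u + 1)(u + 2)(u + 3), so f'(-6) = -7200.
Gradient descent moves in the -f' direction, i.e. u is increasing.
The nearest critical point in that direction is u = -3, where f'' = 150 > 0 (a local minimum). The iterate converges there.

-3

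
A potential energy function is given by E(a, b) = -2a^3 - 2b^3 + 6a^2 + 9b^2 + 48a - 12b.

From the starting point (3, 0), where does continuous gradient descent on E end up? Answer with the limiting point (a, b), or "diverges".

E is separable, so gradient descent decouples: a follows -∂E/∂a, b follows -∂E/∂b.
∂E/∂a = -6(a - 4)(a + 2); at a=3 this is 30, so a decreases.
∂E/∂b = -6(b - 2)(b - 1); at b=0 this is -12, so b increases.
a converges to its nearest critical value -2 (a local min of the a-part); b converges to 1. The iterate converges to (-2, 1).

(-2, 1)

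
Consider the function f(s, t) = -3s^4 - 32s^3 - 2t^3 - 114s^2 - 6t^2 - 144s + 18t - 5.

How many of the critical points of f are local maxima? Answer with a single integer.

2

f separates as a function of s plus a function of t, so ∇f=0 decouples.
∂f/∂s = -12(s + 1)(s + 3)(s + 4) = 0 at s ∈ {-4, -3, -1}; ∂f/∂t = -6(t - 1)(t + 3) = 0 at t ∈ {-3, 1}.
The Hessian is diagonal: diag(f_ss, f_tt). Second derivatives: f_ss(-4)=-36, f_ss(-3)=24, f_ss(-1)=-72; f_tt(-3)=24, f_tt(1)=-24.
Local maxima occur where both diagonal entries negative: (-4, 1), (-1, 1). Count: 2.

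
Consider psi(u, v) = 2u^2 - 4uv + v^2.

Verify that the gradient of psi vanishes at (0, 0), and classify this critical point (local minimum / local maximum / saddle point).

∇psi = (4u - 4v, -4u + 2v); substituting (0, 0) gives ∇psi = (0, 0), so (0, 0) is indeed a critical point.
The Hessian of psi is constant: H = [[4, -4], [-4, 2]].
det(H) = 4·2 − (-4)² = -8.
Since det(H) < 0, H is indefinite and the critical point is a saddle point.

saddle point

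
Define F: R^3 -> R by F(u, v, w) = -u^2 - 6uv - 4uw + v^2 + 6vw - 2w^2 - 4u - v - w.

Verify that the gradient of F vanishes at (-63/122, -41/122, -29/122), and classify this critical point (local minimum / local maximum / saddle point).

saddle point

∇F = (-2u - 6v - 4w - 4, -6u + 2v + 6w - 1, -4u + 6v - 4w - 1); substituting (-63/122, -41/122, -29/122) gives ∇F = (0, 0, 0), so (-63/122, -41/122, -29/122) is indeed a critical point.
The Hessian is constant: H = [[-2, -6, -4], [-6, 2, 6], [-4, 6, -4]].
Leading principal minors: Δ₁ = -2, Δ₂ = -40, Δ₃ = 488.
The minors fit neither the all-positive nor the alternating-sign pattern, so H is indefinite: a saddle point.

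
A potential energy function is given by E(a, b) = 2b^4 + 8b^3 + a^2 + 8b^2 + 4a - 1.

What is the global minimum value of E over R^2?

E(a,b) separates as P(a) + Q(b) − 1, so its minimum is min P + min Q − 1.
P'(a) = 2a + 4 vanishes at a ∈ {-2}; Q'(b) = 8b(b + 1)(b + 2) vanishes at b ∈ {-2, -1, 0}.
Local minima of P (where P''>0): P(-2)=-4. Local minima of Q: Q(-2)=0, Q(0)=0.
So the global minimum of E is P(-2) + Q(-2) − 1 = -4 + 0 − 1 = -5, attained at (-2, -2).

-5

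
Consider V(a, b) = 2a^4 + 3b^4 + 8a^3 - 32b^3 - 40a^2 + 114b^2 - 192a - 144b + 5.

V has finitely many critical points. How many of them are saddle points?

V separates as a function of a plus a function of b, so ∇V=0 decouples.
∂V/∂a = 8(a - 3)(a + 2)(a + 4) = 0 at a ∈ {-4, -2, 3}; ∂V/∂b = 12(b - 4)(b - 3)(b - 1) = 0 at b ∈ {1, 3, 4}.
The Hessian is diagonal: diag(V_aa, V_bb). Second derivatives: V_aa(-4)=112, V_aa(-2)=-80, V_aa(3)=280; V_bb(1)=72, V_bb(3)=-24, V_bb(4)=36.
Saddle points occur where the two diagonal entries have opposite signs: (-4, 3), (-2, 1), (-2, 4), (3, 3). Count: 4.

4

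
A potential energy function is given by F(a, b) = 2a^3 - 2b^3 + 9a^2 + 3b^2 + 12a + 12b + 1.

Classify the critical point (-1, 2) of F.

The mixed partial ∂²F/∂a∂b is 0, so the Hessian at any point is diag(F_aa, F_bb) = diag(6(2a + 3), 6(-2b + 1)).
At (-1, 2): H = diag(6, -18).
The eigenvalues have opposite signs, so H is indefinite: a saddle point.

saddle point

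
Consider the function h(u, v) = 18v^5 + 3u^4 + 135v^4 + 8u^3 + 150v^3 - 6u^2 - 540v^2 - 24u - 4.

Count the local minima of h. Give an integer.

h separates as a function of u plus a function of v, so ∇h=0 decouples.
∂h/∂u = 12(u - 1)(u + 1)(u + 2) = 0 at u ∈ {-2, -1, 1}; ∂h/∂v = 90v(v - 1)(v + 3)(v + 4) = 0 at v ∈ {-4, -3, 0, 1}.
The Hessian is diagonal: diag(h_uu, h_vv). Second derivatives: h_uu(-2)=36, h_uu(-1)=-24, h_uu(1)=72; h_vv(-4)=-1800, h_vv(-3)=1080, h_vv(0)=-1080, h_vv(1)=1800.
Local minima occur where both diagonal entries positive: (-2, -3), (-2, 1), (1, -3), (1, 1). Count: 4.

4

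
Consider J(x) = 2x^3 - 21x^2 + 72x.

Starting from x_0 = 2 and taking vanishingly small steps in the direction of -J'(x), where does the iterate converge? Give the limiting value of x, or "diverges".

diverges

J'(x) = 6(x - 4)(x - 3), so J'(2) = 12.
Gradient descent moves in the -J' direction, i.e. x is decreasing.
There is no critical point below x=2, and J' keeps the same sign, so the iterate runs off to −∞.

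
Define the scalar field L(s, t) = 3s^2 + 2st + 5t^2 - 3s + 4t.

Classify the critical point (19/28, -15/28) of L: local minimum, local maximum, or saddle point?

The Hessian of L is constant: H = [[6, 2], [2, 10]].
det(H) = 6·10 − 2² = 56.
det(H) > 0 and tr(H) = 16 > 0, so H is positive definite and the point is a local minimum.

local minimum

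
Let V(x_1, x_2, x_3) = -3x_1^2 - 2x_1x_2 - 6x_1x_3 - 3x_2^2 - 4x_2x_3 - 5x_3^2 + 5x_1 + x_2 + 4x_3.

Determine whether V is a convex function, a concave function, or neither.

concave

V is quadratic, so its Hessian is the constant matrix H = [[-6, -2, -6], [-2, -6, -4], [-6, -4, -10]].
Leading principal minors: -6, 32, -104.
Signs alternate −, +, − ⇒ H ≺ 0 ⇒ concave.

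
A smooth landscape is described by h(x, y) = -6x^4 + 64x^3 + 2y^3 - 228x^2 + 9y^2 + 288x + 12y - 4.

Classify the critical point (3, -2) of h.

saddle point

The mixed partial ∂²h/∂x∂y is 0, so the Hessian at any point is diag(h_xx, h_yy) = diag(24(-3x^2 + 16x - 19), 6(2y + 3)).
At (3, -2): H = diag(48, -6).
The eigenvalues have opposite signs, so H is indefinite: a saddle point.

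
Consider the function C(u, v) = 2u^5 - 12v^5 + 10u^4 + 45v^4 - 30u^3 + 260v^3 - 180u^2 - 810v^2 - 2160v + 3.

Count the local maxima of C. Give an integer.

C separates as a function of u plus a function of v, so ∇C=0 decouples.
∂C/∂u = 10u(u - 3)(u + 3)(u + 4) = 0 at u ∈ {-4, -3, 0, 3}; ∂C/∂v = -60(v - 4)(v - 3)(v + 1)(v + 3) = 0 at v ∈ {-3, -1, 3, 4}.
The Hessian is diagonal: diag(C_uu, C_vv). Second derivatives: C_uu(-4)=-280, C_uu(-3)=180, C_uu(0)=-360, C_uu(3)=1260; C_vv(-3)=5040, C_vv(-1)=-2400, C_vv(3)=1440, C_vv(4)=-2100.
Local maxima occur where both diagonal entries negative: (-4, -1), (-4, 4), (0, -1), (0, 4). Count: 4.

4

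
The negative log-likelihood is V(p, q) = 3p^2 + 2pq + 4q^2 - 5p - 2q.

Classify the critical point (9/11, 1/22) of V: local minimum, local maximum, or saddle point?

local minimum

The Hessian of V is constant: H = [[6, 2], [2, 8]].
det(H) = 6·8 − 2² = 44.
det(H) > 0 and tr(H) = 14 > 0, so H is positive definite and the point is a local minimum.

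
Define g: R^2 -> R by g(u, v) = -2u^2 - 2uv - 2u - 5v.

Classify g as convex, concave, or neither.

g is quadratic, so its Hessian is the constant matrix H = [[-4, -2], [-2, 0]].
det(H) = -4, tr(H) = -4.
det(H) < 0, so H is indefinite: neither convex nor concave.

neither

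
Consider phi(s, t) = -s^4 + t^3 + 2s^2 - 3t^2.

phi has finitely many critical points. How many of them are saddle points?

phi separates as a function of s plus a function of t, so ∇phi=0 decouples.
∂phi/∂s = -4s(s - 1)(s + 1) = 0 at s ∈ {-1, 0, 1}; ∂phi/∂t = 3t(t - 2) = 0 at t ∈ {0, 2}.
The Hessian is diagonal: diag(phi_ss, phi_tt). Second derivatives: phi_ss(-1)=-8, phi_ss(0)=4, phi_ss(1)=-8; phi_tt(0)=-6, phi_tt(2)=6.
Saddle points occur where the two diagonal entries have opposite signs: (-1, 2), (0, 0), (1, 2). Count: 3.

3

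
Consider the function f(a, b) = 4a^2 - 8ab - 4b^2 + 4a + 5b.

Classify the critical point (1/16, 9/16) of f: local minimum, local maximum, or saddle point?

saddle point

The Hessian of f is constant: H = [[8, -8], [-8, -8]].
det(H) = 8·(-8) − (-8)² = -128.
Since det(H) < 0, H is indefinite and the critical point is a saddle point.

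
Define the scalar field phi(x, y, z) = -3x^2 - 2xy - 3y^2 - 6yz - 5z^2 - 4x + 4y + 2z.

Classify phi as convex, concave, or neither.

phi is quadratic, so its Hessian is the constant matrix H = [[-6, -2, 0], [-2, -6, -6], [0, -6, -10]].
Leading principal minors: -6, 32, -104.
Signs alternate −, +, − ⇒ H ≺ 0 ⇒ concave.

concave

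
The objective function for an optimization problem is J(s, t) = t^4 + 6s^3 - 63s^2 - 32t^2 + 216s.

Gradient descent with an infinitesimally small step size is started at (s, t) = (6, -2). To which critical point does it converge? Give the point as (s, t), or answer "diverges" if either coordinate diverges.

(4, -4)

J is separable, so gradient descent decouples: s follows -∂J/∂s, t follows -∂J/∂t.
∂J/∂s = 18(s - 4)(s - 3); at s=6 this is 108, so s decreases.
∂J/∂t = 4t(t - 4)(t + 4); at t=-2 this is 96, so t decreases.
s converges to its nearest critical value 4 (a local min of the s-part); t converges to -4. The iterate converges to (4, -4).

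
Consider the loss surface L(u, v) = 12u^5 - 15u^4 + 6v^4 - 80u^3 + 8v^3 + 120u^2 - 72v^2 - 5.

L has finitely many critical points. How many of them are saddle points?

L separates as a function of u plus a function of v, so ∇L=0 decouples.
∂L/∂u = 60u(u - 2)(u - 1)(u + 2) = 0 at u ∈ {-2, 0, 1, 2}; ∂L/∂v = 24v(v - 2)(v + 3) = 0 at v ∈ {-3, 0, 2}.
The Hessian is diagonal: diag(L_uu, L_vv). Second derivatives: L_uu(-2)=-1440, L_uu(0)=240, L_uu(1)=-180, L_uu(2)=480; L_vv(-3)=360, L_vv(0)=-144, L_vv(2)=240.
Saddle points occur where the two diagonal entries have opposite signs: (-2, -3), (-2, 2), (0, 0), (1, -3), (1, 2), (2, 0). Count: 6.

6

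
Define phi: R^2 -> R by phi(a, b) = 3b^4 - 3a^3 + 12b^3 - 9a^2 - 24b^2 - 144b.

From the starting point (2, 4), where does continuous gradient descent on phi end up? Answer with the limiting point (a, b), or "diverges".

diverges

phi is separable, so gradient descent decouples: a follows -∂phi/∂a, b follows -∂phi/∂b.
∂phi/∂a = -9a(a + 2); at a=2 this is -72, so a increases.
∂phi/∂b = 12(b - 2)(b + 2)(b + 3); at b=4 this is 1008, so b decreases.
The a-coordinate has no critical point in that direction and runs off to infinity.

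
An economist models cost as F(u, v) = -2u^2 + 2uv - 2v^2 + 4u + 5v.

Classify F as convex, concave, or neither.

concave

F is quadratic, so its Hessian is the constant matrix H = [[-4, 2], [2, -4]].
det(H) = 12, tr(H) = -8.
det(H) > 0 and tr(H) < 0, so H is negative definite everywhere: concave.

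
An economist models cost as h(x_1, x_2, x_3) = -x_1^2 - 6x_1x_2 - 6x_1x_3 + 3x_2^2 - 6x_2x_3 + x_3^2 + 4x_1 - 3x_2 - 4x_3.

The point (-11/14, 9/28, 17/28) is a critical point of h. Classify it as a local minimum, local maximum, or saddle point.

The Hessian is constant: H = [[-2, -6, -6], [-6, 6, -6], [-6, -6, 2]].
Leading principal minors: Δ₁ = -2, Δ₂ = -48, Δ₃ = -672.
The minors fit neither the all-positive nor the alternating-sign pattern, so H is indefinite: a saddle point.

saddle point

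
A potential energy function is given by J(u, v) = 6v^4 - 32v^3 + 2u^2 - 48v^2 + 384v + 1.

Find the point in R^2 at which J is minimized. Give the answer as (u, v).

J(u,v) separates as P(u) + Q(v) + 1, so its minimum is min P + min Q + 1.
P'(u) = 4u vanishes at u ∈ {0}; Q'(v) = 24(v - 4)(v - 2)(v + 2) vanishes at v ∈ {-2, 2, 4}.
Local minima of P (where P''>0): P(0)=0. Local minima of Q: Q(-2)=-608, Q(4)=256.
So the global minimum of J is P(0) + Q(-2) + 1 = 0 − 608 + 1 = -607, attained at (0, -2).

(0, -2)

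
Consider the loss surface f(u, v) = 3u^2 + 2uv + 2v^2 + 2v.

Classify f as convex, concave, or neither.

convex

f is quadratic, so its Hessian is the constant matrix H = [[6, 2], [2, 4]].
det(H) = 20, tr(H) = 10.
det(H) > 0 and tr(H) > 0, so H is positive definite everywhere: convex.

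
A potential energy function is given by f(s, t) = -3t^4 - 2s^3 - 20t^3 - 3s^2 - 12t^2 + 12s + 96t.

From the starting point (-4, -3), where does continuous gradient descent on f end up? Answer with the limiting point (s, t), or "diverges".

(-2, -2)

f is separable, so gradient descent decouples: s follows -∂f/∂s, t follows -∂f/∂t.
∂f/∂s = -6(s - 1)(s + 2); at s=-4 this is -60, so s increases.
∂f/∂t = -12(t - 1)(t + 2)(t + 4); at t=-3 this is -48, so t increases.
s converges to its nearest critical value -2 (a local min of the s-part); t converges to -2. The iterate converges to (-2, -2).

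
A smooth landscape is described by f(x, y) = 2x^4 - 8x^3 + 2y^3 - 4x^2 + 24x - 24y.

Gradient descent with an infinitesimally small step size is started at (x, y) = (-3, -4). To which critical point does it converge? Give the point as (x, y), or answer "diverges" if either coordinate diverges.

f is separable, so gradient descent decouples: x follows -∂f/∂x, y follows -∂f/∂y.
∂f/∂x = 8(x - 3)(x - 1)(x + 1); at x=-3 this is -384, so x increases.
∂f/∂y = 6(y - 2)(y + 2); at y=-4 this is 72, so y decreases.
The y-coordinate has no critical point in that direction and runs off to infinity.

diverges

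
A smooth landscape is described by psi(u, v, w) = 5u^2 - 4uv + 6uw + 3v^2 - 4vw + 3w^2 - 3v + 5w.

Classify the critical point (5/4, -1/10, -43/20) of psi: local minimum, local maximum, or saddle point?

The Hessian is constant: H = [[10, -4, 6], [-4, 6, -4], [6, -4, 6]].
Leading principal minors: Δ₁ = 10, Δ₂ = 44, Δ₃ = 80.
All leading minors are positive, so H is positive definite: a local minimum.

local minimum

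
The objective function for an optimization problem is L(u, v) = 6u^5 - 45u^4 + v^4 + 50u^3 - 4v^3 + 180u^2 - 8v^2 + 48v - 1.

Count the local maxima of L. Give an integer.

2

L separates as a function of u plus a function of v, so ∇L=0 decouples.
∂L/∂u = 30u(u - 4)(u - 3)(u + 1) = 0 at u ∈ {-1, 0, 3, 4}; ∂L/∂v = 4(v - 3)(v - 2)(v + 2) = 0 at v ∈ {-2, 2, 3}.
The Hessian is diagonal: diag(L_uu, L_vv). Second derivatives: L_uu(-1)=-600, L_uu(0)=360, L_uu(3)=-360, L_uu(4)=600; L_vv(-2)=80, L_vv(2)=-16, L_vv(3)=20.
Local maxima occur where both diagonal entries negative: (-1, 2), (3, 2). Count: 2.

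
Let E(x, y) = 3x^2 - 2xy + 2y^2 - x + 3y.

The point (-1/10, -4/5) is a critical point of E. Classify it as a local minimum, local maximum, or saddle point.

The Hessian of E is constant: H = [[6, -2], [-2, 4]].
det(H) = 6·4 − (-2)² = 20.
det(H) > 0 and tr(H) = 10 > 0, so H is positive definite and the point is a local minimum.

local minimum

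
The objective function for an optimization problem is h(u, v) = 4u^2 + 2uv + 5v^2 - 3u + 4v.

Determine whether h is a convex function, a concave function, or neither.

h is quadratic, so its Hessian is the constant matrix H = [[8, 2], [2, 10]].
det(H) = 76, tr(H) = 18.
det(H) > 0 and tr(H) > 0, so H is positive definite everywhere: convex.

convex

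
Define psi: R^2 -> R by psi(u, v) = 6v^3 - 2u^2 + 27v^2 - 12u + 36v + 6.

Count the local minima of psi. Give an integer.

0

psi separates as a function of u plus a function of v, so ∇psi=0 decouples.
∂psi/∂u = -4(u + 3) = 0 at u ∈ {-3}; ∂psi/∂v = 18(v + 1)(v + 2) = 0 at v ∈ {-2, -1}.
The Hessian is diagonal: diag(psi_uu, psi_vv). Second derivatives: psi_uu(-3)=-4; psi_vv(-2)=-18, psi_vv(-1)=18.
Local minima occur where both diagonal entries positive: none. Count: 0.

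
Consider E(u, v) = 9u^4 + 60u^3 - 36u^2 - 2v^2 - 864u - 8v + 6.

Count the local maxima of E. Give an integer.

1

E separates as a function of u plus a function of v, so ∇E=0 decouples.
∂E/∂u = 36(u - 2)(u + 3)(u + 4) = 0 at u ∈ {-4, -3, 2}; ∂E/∂v = -4(v + 2) = 0 at v ∈ {-2}.
The Hessian is diagonal: diag(E_uu, E_vv). Second derivatives: E_uu(-4)=216, E_uu(-3)=-180, E_uu(2)=1080; E_vv(-2)=-4.
Local maxima occur where both diagonal entries negative: (-3, -2). Count: 1.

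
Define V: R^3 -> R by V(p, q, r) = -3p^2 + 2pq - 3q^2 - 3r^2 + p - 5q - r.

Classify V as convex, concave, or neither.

V is quadratic, so its Hessian is the constant matrix H = [[-6, 2, 0], [2, -6, 0], [0, 0, -6]].
Leading principal minors: -6, 32, -192.
Signs alternate −, +, − ⇒ H ≺ 0 ⇒ concave.

concave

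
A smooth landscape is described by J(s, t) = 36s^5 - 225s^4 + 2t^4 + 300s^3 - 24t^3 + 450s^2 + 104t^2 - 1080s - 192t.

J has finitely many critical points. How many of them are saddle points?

J separates as a function of s plus a function of t, so ∇J=0 decouples.
∂J/∂s = 180(s - 3)(s - 2)(s - 1)(s + 1) = 0 at s ∈ {-1, 1, 2, 3}; ∂J/∂t = 8(t - 4)(t - 3)(t - 2) = 0 at t ∈ {2, 3, 4}.
The Hessian is diagonal: diag(J_ss, J_tt). Second derivatives: J_ss(-1)=-4320, J_ss(1)=720, J_ss(2)=-540, J_ss(3)=1440; J_tt(2)=16, J_tt(3)=-8, J_tt(4)=16.
Saddle points occur where the two diagonal entries have opposite signs: (-1, 2), (-1, 4), (1, 3), (2, 2), (2, 4), (3, 3). Count: 6.

6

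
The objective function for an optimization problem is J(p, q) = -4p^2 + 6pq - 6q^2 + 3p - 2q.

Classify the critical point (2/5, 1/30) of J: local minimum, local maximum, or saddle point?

The Hessian of J is constant: H = [[-8, 6], [6, -12]].
det(H) = (-8)·(-12) − 6² = 60.
det(H) > 0 and tr(H) = -20 < 0, so H is negative definite and the point is a local maximum.

local maximum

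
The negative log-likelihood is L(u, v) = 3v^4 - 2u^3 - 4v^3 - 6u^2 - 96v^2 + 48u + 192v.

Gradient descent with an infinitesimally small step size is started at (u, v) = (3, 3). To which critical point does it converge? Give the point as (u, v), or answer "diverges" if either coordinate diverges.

L is separable, so gradient descent decouples: u follows -∂L/∂u, v follows -∂L/∂v.
∂L/∂u = -6(u - 2)(u + 4); at u=3 this is -42, so u increases.
∂L/∂v = 12(v - 4)(v - 1)(v + 4); at v=3 this is -168, so v increases.
The u-coordinate has no critical point in that direction and runs off to infinity.

diverges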